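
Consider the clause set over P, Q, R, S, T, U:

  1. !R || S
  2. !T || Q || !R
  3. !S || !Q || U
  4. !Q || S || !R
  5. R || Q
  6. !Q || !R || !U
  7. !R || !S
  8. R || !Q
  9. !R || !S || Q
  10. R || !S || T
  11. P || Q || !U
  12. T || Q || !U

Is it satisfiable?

No, unsatisfiable

Try R = false.
From the singleton clause (Q), Q = true.
But (!Q) is also a unit clause — contradiction.
That branch fails; take R = true instead.
From the singleton clause (S), S = true.
But (!S) is also a unit clause — contradiction.
Both values of R lead to a conflict.
No assignment satisfies every clause.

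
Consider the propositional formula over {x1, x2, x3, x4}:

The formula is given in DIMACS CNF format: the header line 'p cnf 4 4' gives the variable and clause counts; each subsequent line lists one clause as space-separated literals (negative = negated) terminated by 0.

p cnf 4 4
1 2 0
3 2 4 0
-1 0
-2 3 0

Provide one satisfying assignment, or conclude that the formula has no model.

The clause (¬x1) is unit, so x1 = False.
The clause (x2) is unit, so x2 = True.
The clause (x3) is unit, so x3 = True.
All clauses hold; x4 can take either value.

x1=False; x2=True; x3=True; x4=True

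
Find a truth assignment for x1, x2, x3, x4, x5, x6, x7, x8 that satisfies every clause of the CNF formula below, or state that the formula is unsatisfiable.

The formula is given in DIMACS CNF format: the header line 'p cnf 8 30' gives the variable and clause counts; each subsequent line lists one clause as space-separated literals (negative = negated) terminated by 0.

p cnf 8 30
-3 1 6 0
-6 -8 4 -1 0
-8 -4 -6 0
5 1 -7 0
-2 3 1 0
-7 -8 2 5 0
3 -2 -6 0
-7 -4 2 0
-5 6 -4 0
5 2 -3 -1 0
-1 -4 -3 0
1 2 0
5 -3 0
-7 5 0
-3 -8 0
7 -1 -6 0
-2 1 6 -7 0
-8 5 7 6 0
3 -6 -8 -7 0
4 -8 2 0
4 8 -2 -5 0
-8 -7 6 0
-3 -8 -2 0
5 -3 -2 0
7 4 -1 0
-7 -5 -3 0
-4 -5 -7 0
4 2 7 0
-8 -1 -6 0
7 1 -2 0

x1=True,  x2=False,  x3=False,  x4=True,  x5=False,  x6=False,  x7=False,  x8=False

Branch on x1: set x1 = True.
Branch on x4: set x4 = True.
From the singleton clause (¬x3), x3 = False.
Branch on x8: set x8 = False.
Branch on x2: set x2 = False.
From the singleton clause (¬x7), x7 = False.
From the singleton clause (¬x6), x6 = False.
From the singleton clause (¬x5), x5 = False.
All clauses are satisfied.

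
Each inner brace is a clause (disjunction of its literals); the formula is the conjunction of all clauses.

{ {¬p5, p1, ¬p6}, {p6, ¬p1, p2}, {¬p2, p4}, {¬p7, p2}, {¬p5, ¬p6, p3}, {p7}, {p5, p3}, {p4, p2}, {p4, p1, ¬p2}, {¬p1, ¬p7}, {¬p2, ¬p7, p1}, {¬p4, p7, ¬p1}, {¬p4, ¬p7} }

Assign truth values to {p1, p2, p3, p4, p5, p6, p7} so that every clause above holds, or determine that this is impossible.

(p7) alone gives p7 = True.
(p2) alone gives p2 = True.
(p4) alone gives p4 = True.
But (¬p4) is also a unit clause — contradiction.

UNSATISFIABLE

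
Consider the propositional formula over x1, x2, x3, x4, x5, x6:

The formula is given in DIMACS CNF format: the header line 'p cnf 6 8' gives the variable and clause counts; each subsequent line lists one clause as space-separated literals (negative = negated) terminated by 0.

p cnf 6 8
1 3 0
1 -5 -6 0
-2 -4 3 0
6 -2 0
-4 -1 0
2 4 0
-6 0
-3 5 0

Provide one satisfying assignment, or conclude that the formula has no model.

x1 ↦ False, x2 ↦ False, x3 ↦ True, x4 ↦ True, x5 ↦ True, x6 ↦ False

From the singleton clause (¬x6), x6 = False.
From the singleton clause (¬x2), x2 = False.
From the singleton clause (x4), x4 = True.
From the singleton clause (¬x1), x1 = False.
From the singleton clause (x3), x3 = True.
From the singleton clause (x5), x5 = True.
Every clause now holds.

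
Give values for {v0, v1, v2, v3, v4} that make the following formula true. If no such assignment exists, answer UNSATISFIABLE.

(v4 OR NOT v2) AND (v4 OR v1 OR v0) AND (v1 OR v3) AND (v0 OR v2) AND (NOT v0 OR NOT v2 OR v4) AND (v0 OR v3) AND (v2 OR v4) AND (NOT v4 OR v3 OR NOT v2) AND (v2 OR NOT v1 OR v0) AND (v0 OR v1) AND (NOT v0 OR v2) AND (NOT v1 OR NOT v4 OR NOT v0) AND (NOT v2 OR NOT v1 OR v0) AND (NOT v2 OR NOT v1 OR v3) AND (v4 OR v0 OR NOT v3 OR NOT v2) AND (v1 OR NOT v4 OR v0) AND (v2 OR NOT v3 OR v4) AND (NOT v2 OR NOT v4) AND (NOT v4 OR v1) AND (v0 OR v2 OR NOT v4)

Case v4 = true:
The clause (NOT v2) is unit, so v2 = false.
The clause (v0) is unit, so v0 = true.
That conflicts with the unit clause (NOT v0).
That branch fails; take v4 = false instead.
The clause (NOT v2) is unit, so v2 = false.
That conflicts with the unit clause (v2).
Either choice for v4 ends in contradiction.

UNSATISFIABLE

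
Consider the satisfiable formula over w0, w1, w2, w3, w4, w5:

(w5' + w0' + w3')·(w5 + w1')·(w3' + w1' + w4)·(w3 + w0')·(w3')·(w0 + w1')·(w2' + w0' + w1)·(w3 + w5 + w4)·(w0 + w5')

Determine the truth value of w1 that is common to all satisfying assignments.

False

Suppose w1 = 1.
From the singleton clause (w5), w5 = 1.
From the singleton clause (w3'), w3 = 0.
From the singleton clause (w0'), w0 = 0.
That conflicts with the unit clause (w0).
So every satisfying assignment has w1 = False.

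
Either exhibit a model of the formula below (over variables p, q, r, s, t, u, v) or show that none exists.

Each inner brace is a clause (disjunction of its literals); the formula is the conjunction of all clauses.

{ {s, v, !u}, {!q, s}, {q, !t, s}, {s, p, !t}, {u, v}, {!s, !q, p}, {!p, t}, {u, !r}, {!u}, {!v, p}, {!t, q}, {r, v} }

p: true; q: true; r: false; s: true; t: true; u: false; v: true

From the singleton clause (!u), u = false.
From the singleton clause (v), v = true.
From the singleton clause (!r), r = false.
From the singleton clause (p), p = true.
From the singleton clause (t), t = true.
From the singleton clause (q), q = true.
From the singleton clause (s), s = true.
This assignment satisfies each clause.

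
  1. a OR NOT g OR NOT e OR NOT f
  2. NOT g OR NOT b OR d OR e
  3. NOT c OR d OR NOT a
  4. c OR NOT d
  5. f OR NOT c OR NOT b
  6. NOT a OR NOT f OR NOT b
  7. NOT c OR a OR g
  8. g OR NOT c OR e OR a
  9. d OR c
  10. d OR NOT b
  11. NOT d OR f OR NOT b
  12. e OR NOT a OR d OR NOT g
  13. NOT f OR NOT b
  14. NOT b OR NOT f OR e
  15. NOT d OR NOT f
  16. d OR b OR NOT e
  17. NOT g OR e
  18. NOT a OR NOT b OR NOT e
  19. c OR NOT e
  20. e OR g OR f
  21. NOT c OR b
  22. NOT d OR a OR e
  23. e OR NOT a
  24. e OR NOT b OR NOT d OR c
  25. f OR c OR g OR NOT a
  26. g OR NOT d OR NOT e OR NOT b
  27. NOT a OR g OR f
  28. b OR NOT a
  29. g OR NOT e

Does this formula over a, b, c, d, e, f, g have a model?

Branch on c: set c = true.
(b) alone gives b = true.
(f) alone gives f = true.
Now (NOT f) is unsatisfied and unit — conflict.
That branch fails; take c = false instead.
(NOT d) alone gives d = false.
Now (d) is unsatisfied and unit — conflict.
Neither c = true nor c = false works.
No assignment satisfies every clause.

No, unsatisfiable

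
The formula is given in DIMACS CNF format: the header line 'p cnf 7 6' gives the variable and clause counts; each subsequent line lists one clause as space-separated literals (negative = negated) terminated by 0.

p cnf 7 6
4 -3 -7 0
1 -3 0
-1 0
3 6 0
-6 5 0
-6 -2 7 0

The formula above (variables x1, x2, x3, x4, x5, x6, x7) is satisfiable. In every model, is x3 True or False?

False

Suppose x3 = True.
Unit clause (x1) forces x1 = True.
That conflicts with the unit clause (¬x1).
So every satisfying assignment has x3 = False.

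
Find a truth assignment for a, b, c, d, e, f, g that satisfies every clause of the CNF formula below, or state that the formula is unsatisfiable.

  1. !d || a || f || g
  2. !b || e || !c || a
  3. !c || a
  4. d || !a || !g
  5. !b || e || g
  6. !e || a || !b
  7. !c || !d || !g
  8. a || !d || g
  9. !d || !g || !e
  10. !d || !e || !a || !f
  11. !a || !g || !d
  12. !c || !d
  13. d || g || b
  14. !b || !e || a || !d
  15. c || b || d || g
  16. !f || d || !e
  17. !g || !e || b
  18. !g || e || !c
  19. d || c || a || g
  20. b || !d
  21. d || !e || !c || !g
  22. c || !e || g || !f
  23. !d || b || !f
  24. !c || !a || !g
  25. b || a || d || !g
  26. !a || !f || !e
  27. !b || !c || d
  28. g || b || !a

Case c = false:
Case b = true:
Case e = false:
From the singleton clause (g), g = true.
Case d = true:
From the singleton clause (!a), a = false.
Every clause is now satisfied; f is unconstrained.

a: false; b: true; c: false; d: true; e: false; f: true; g: true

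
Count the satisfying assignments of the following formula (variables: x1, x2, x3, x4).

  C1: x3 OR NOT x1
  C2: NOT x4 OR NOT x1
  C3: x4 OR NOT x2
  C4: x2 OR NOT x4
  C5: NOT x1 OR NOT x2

5

There are 2^4 = 16 truth assignments over (x1, x2, x3, x4).
Check each against the 5 clauses (columns in the order x1, x2, x3, x4):
  F F F F  ✓ satisfies all
  F F F T  ✗ fails (x2 OR NOT x4)
  F F T F  ✓ satisfies all
  F F T T  ✗ fails (x2 OR NOT x4)
  F T F F  ✗ fails (x4 OR NOT x2)
  F T F T  ✓ satisfies all
  F T T F  ✗ fails (x4 OR NOT x2)
  F T T T  ✓ satisfies all
  T F F F  ✗ fails (x3 OR NOT x1)
  T F F T  ✗ fails (x3 OR NOT x1)
  T F T F  ✓ satisfies all
  T F T T  ✗ fails (NOT x4 OR NOT x1)
  T T F F  ✗ fails (x3 OR NOT x1)
  T T F T  ✗ fails (x3 OR NOT x1)
  T T T F  ✗ fails (x4 OR NOT x2)
  T T T T  ✗ fails (NOT x4 OR NOT x1)
5 of the 16 rows are models.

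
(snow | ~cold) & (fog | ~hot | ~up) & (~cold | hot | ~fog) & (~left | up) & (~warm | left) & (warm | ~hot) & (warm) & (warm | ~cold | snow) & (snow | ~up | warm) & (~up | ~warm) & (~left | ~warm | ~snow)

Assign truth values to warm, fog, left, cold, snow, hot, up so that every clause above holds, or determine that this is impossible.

From the singleton clause (warm), warm = 1.
From the singleton clause (left), left = 1.
From the singleton clause (up), up = 1.
That conflicts with the unit clause (~up).

UNSATISFIABLE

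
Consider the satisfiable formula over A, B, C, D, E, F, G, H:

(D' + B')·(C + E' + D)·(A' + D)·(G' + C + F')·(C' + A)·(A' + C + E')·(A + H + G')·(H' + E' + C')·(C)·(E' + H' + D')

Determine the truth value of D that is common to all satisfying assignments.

Suppose D = 0.
Unit clause (A') forces A = 0.
Unit clause (C') forces C = 0.
That conflicts with the unit clause (C).
So every satisfying assignment has D = True.

True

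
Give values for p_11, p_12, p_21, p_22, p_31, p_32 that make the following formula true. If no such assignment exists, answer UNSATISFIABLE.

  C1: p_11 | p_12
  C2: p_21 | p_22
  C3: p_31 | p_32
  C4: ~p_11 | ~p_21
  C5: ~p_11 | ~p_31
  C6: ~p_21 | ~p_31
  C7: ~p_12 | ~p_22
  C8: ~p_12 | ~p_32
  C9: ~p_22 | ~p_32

Suppose p_11 = 1.
The clause (~p_21) is unit, so p_21 = 0.
The clause (p_22) is unit, so p_22 = 1.
The clause (~p_31) is unit, so p_31 = 0.
The clause (p_32) is unit, so p_32 = 1.
But (~p_32) is also a unit clause — contradiction.
That branch fails; take p_11 = 0 instead.
The clause (p_12) is unit, so p_12 = 1.
The clause (~p_22) is unit, so p_22 = 0.
The clause (p_21) is unit, so p_21 = 1.
The clause (~p_31) is unit, so p_31 = 0.
The clause (p_32) is unit, so p_32 = 1.
But (~p_32) is also a unit clause — contradiction.
Either choice for p_11 ends in contradiction.

UNSATISFIABLE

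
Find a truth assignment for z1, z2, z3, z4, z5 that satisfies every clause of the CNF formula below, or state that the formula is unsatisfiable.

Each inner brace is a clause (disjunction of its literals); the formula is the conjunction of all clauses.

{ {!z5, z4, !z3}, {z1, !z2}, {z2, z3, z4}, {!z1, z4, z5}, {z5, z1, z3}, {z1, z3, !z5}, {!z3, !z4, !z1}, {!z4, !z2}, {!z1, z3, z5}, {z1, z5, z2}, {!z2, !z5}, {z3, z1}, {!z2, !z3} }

Case z1 = false:
The clause (!z2) is unit, so z2 = false.
The clause (z5) is unit, so z5 = true.
The clause (z3) is unit, so z3 = true.
The clause (z4) is unit, so z4 = true.
This assignment satisfies each clause.

z1 ↦ false,  z2 ↦ false,  z3 ↦ true,  z4 ↦ true,  z5 ↦ true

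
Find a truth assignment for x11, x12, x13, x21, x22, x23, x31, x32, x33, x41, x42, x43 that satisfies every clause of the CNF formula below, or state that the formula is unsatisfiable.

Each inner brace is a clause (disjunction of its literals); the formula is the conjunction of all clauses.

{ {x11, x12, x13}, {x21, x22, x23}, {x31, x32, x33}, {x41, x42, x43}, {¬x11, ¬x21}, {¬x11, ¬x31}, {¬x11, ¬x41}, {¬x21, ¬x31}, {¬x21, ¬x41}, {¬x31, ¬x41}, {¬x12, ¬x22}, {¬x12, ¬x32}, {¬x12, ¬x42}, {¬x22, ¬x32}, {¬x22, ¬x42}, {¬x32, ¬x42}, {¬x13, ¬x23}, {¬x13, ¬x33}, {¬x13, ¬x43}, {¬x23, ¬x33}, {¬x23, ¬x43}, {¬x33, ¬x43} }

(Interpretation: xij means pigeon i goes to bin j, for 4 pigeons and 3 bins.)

Suppose x11 = False.
Suppose x12 = True.
From the singleton clause (¬x22), x22 = False.
From the singleton clause (¬x32), x32 = False.
From the singleton clause (¬x42), x42 = False.
Suppose x21 = True.
From the singleton clause (¬x31), x31 = False.
From the singleton clause (x33), x33 = True.
From the singleton clause (¬x41), x41 = False.
From the singleton clause (x43), x43 = True.
Now (¬x43) is unsatisfied and unit — conflict.
So x21 must be the other value — set x21 = False.
From the singleton clause (x23), x23 = True.
From the singleton clause (¬x13), x13 = False.
From the singleton clause (¬x33), x33 = False.
From the singleton clause (x31), x31 = True.
From the singleton clause (¬x41), x41 = False.
From the singleton clause (x43), x43 = True.
Now (¬x43) is unsatisfied and unit — conflict.
Either choice for x21 ends in contradiction.
So x12 must be the other value — set x12 = False.
From the singleton clause (x13), x13 = True.
From the singleton clause (¬x23), x23 = False.
From the singleton clause (¬x33), x33 = False.
From the singleton clause (¬x43), x43 = False.
Suppose x21 = True.
From the singleton clause (¬x31), x31 = False.
From the singleton clause (x32), x32 = True.
From the singleton clause (¬x41), x41 = False.
From the singleton clause (x42), x42 = True.
Now (¬x42) is unsatisfied and unit — conflict.
So x21 must be the other value — set x21 = False.
From the singleton clause (x22), x22 = True.
From the singleton clause (¬x32), x32 = False.
From the singleton clause (x31), x31 = True.
From the singleton clause (¬x41), x41 = False.
From the singleton clause (x42), x42 = True.
Now (¬x42) is unsatisfied and unit — conflict.
Either choice for x21 ends in contradiction.
Either choice for x12 ends in contradiction.
So x11 must be the other value — set x11 = True.
From the singleton clause (¬x21), x21 = False.
From the singleton clause (¬x31), x31 = False.
From the singleton clause (¬x41), x41 = False.
Suppose x22 = True.
From the singleton clause (¬x12), x12 = False.
From the singleton clause (¬x32), x32 = False.
From the singleton clause (x33), x33 = True.
From the singleton clause (¬x42), x42 = False.
From the singleton clause (x43), x43 = True.
Now (¬x43) is unsatisfied and unit — conflict.
So x22 must be the other value — set x22 = False.
From the singleton clause (x23), x23 = True.
From the singleton clause (¬x13), x13 = False.
From the singleton clause (¬x33), x33 = False.
From the singleton clause (x32), x32 = True.
From the singleton clause (¬x12), x12 = False.
From the singleton clause (¬x42), x42 = False.
From the singleton clause (x43), x43 = True.
Now (¬x43) is unsatisfied and unit — conflict.
Either choice for x22 ends in contradiction.
Either choice for x11 ends in contradiction.

UNSATISFIABLE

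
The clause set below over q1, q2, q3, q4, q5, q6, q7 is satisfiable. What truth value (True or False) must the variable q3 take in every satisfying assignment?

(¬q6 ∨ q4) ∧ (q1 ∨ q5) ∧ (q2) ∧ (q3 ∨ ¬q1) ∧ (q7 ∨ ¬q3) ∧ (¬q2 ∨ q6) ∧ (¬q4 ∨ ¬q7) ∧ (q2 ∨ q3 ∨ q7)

False

Suppose q3 = True.
Unit clause (q2) forces q2 = True.
Unit clause (q7) forces q7 = True.
Unit clause (q6) forces q6 = True.
Unit clause (q4) forces q4 = True.
That conflicts with the unit clause (¬q4).
So every satisfying assignment has q3 = False.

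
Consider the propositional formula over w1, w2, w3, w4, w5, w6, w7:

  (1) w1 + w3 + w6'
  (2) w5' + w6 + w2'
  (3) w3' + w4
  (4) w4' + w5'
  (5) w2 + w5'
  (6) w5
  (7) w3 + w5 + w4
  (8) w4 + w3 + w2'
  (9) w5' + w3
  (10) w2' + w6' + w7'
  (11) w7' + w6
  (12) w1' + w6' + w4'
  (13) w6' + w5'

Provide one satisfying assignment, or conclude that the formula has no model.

From the singleton clause (w5), w5 = 1.
From the singleton clause (w4'), w4 = 0.
From the singleton clause (w3'), w3 = 0.
Now (w3) is unsatisfied and unit — conflict.

UNSATISFIABLE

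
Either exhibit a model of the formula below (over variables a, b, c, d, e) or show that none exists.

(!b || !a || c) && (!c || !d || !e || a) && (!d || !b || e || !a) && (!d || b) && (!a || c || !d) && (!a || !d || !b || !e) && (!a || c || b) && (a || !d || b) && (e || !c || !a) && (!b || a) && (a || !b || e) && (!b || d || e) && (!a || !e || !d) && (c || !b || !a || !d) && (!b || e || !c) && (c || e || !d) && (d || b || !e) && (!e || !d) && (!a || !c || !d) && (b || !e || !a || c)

a: false, b: false, c: true, d: false, e: false

Branch on d: set d = false.
Branch on b: set b = false.
Unit clause (!e) forces e = false.
Branch on a: set a = false.
No clause remains; c is free.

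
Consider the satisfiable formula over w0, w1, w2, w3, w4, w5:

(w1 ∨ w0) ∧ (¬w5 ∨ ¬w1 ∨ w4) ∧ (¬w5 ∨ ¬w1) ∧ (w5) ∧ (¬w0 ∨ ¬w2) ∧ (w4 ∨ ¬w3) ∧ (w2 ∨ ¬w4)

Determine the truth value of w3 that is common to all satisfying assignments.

Suppose w3 = True.
From the singleton clause (w5), w5 = True.
From the singleton clause (¬w1), w1 = False.
From the singleton clause (w0), w0 = True.
From the singleton clause (¬w2), w2 = False.
From the singleton clause (w4), w4 = True.
That conflicts with the unit clause (¬w4).
So every satisfying assignment has w3 = False.

False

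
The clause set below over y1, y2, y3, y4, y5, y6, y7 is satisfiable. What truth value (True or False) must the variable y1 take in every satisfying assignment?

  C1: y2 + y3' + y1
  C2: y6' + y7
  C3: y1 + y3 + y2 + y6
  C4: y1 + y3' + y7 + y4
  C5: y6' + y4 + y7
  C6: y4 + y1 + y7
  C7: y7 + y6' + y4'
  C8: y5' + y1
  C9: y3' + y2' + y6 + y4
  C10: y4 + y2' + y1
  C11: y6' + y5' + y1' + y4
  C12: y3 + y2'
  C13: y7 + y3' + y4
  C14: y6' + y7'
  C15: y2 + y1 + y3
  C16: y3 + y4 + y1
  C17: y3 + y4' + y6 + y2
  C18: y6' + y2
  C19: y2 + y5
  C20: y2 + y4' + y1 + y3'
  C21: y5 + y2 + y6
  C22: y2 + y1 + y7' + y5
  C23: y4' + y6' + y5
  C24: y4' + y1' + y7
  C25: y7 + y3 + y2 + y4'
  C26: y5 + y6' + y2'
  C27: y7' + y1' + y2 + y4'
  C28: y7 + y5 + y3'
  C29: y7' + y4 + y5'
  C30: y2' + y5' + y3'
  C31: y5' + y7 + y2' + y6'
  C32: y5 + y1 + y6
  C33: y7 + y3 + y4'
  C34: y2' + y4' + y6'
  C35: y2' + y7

True

Suppose y1 = 0.
Unit clause (y5') forces y5 = 0.
Unit clause (y2) forces y2 = 1.
Unit clause (y4) forces y4 = 1.
Unit clause (y3) forces y3 = 1.
Unit clause (y6') forces y6 = 0.
Now (y6) is unsatisfied and unit — conflict.
So every satisfying assignment has y1 = True.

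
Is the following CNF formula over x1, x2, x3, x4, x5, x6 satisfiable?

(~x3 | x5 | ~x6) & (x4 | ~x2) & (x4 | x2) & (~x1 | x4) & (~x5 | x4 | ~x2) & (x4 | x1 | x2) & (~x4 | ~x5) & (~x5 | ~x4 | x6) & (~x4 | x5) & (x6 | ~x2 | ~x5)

Unsatisfiable

Case x4 = 1:
Unit clause (~x5) forces x5 = 0.
Now (x5) is unsatisfied and unit — conflict.
So x4 must be the other value — set x4 = 0.
Unit clause (~x2) forces x2 = 0.
Now (x2) is unsatisfied and unit — conflict.
Both values of x4 lead to a conflict.
No assignment satisfies every clause.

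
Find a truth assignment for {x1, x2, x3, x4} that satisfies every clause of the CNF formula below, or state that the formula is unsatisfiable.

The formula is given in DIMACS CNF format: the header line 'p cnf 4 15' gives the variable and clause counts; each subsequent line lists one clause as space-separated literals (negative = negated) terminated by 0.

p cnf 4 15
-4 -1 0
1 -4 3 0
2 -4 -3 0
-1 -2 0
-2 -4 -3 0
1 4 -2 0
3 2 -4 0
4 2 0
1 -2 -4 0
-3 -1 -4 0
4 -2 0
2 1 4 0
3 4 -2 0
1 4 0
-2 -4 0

UNSATISFIABLE

Branch on x4: set x4 = False.
From the singleton clause (x2), x2 = True.
That conflicts with the unit clause (¬x2).
That branch fails; take x4 = True instead.
From the singleton clause (¬x1), x1 = False.
From the singleton clause (x3), x3 = True.
From the singleton clause (x2), x2 = True.
That conflicts with the unit clause (¬x2).
Both values of x4 lead to a conflict.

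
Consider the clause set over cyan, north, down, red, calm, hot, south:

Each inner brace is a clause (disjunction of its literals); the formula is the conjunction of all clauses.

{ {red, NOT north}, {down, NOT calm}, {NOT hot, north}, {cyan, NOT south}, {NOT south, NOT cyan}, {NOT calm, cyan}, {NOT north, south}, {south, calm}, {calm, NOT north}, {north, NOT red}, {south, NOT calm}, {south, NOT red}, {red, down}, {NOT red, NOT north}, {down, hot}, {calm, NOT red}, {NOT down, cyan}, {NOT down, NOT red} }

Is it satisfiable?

Try red = true.
From the singleton clause (north), north = true.
Now (NOT north) is unsatisfied and unit — conflict.
Undo red and try red = false.
From the singleton clause (NOT north), north = false.
From the singleton clause (NOT hot), hot = false.
From the singleton clause (down), down = true.
From the singleton clause (cyan), cyan = true.
From the singleton clause (NOT south), south = false.
From the singleton clause (calm), calm = true.
Now (NOT calm) is unsatisfied and unit — conflict.
Either choice for red ends in contradiction.
No assignment satisfies every clause.

Unsatisfiable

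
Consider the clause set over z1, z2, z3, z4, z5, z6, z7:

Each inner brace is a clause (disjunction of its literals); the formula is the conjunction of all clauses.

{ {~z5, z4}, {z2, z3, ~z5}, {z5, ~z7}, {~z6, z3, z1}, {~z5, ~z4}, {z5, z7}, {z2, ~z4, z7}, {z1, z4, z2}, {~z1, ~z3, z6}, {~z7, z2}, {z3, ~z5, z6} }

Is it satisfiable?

Case z5 = 0:
From the singleton clause (~z7), z7 = 0.
But (z7) is also a unit clause — contradiction.
That branch fails; take z5 = 1 instead.
From the singleton clause (z4), z4 = 1.
But (~z4) is also a unit clause — contradiction.
Neither z5 = 1 nor z5 = 0 works.
No assignment satisfies every clause.

Unsatisfiable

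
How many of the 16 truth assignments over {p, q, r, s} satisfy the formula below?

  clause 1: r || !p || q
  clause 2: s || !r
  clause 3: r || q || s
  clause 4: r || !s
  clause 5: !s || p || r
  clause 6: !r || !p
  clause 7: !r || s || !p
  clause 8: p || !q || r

3

There are 2^4 = 16 truth assignments over (p, q, r, s).
Check each against the 8 clauses (columns in the order p, q, r, s):
  F F F F  ✗ fails (r || q || s)
  F F F T  ✗ fails (r || !s)
  F F T F  ✗ fails (s || !r)
  F F T T  ✓ satisfies all
  F T F F  ✗ fails (p || !q || r)
  F T F T  ✗ fails (r || !s)
  F T T F  ✗ fails (s || !r)
  F T T T  ✓ satisfies all
  T F F F  ✗ fails (r || !p || q)
  T F F T  ✗ fails (r || !p || q)
  T F T F  ✗ fails (s || !r)
  T F T T  ✗ fails (!r || !p)
  T T F F  ✓ satisfies all
  T T F T  ✗ fails (r || !s)
  T T T F  ✗ fails (s || !r)
  T T T T  ✗ fails (!r || !p)
3 of the 16 rows are models.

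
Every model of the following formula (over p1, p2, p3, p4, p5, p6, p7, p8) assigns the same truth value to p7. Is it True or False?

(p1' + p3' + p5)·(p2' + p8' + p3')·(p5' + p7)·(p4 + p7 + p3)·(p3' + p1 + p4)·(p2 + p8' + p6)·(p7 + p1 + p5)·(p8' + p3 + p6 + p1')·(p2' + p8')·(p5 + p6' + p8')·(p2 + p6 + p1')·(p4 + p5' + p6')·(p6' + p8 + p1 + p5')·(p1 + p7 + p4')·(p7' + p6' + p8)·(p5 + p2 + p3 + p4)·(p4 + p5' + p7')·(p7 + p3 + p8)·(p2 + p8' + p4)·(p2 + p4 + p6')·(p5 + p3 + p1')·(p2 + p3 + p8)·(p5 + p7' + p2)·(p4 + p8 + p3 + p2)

Suppose p7 = 0.
The clause (p5') is unit, so p5 = 0.
The clause (p1) is unit, so p1 = 1.
The clause (p3') is unit, so p3 = 0.
But (p3) is also a unit clause — contradiction.
So every satisfying assignment has p7 = True.

True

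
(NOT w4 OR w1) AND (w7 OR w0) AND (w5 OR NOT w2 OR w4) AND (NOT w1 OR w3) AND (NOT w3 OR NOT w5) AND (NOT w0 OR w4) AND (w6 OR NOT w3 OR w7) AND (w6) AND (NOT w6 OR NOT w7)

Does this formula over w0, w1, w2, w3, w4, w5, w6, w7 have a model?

Yes

The clause (w6) is unit, so w6 = true.
The clause (NOT w7) is unit, so w7 = false.
The clause (w0) is unit, so w0 = true.
The clause (w4) is unit, so w4 = true.
The clause (w1) is unit, so w1 = true.
The clause (w3) is unit, so w3 = true.
The clause (NOT w5) is unit, so w5 = false.
No clause remains; w2 is free.
A satisfying assignment: w0=true; w1=true; w2=false; w3=true; w4=true; w5=false; w6=true; w7=false.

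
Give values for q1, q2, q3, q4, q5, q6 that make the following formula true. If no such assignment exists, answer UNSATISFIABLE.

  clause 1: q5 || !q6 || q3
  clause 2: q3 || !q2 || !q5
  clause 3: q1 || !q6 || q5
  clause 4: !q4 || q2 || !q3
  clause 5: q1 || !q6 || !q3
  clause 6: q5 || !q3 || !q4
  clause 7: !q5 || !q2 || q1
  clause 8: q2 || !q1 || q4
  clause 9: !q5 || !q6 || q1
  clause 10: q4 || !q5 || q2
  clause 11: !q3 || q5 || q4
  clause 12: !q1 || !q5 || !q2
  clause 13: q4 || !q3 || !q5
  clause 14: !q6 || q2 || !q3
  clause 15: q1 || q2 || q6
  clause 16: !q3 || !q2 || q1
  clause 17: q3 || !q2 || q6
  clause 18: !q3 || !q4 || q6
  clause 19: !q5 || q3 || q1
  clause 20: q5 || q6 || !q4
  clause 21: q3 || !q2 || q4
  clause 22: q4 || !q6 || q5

q1=true; q2=false; q3=false; q4=true; q5=true; q6=true

Branch on q5: set q5 = true.
Branch on q3: set q3 = false.
The clause (!q2) is unit, so q2 = false.
The clause (q4) is unit, so q4 = true.
The clause (q1) is unit, so q1 = true.
No clause remains; q6 is free.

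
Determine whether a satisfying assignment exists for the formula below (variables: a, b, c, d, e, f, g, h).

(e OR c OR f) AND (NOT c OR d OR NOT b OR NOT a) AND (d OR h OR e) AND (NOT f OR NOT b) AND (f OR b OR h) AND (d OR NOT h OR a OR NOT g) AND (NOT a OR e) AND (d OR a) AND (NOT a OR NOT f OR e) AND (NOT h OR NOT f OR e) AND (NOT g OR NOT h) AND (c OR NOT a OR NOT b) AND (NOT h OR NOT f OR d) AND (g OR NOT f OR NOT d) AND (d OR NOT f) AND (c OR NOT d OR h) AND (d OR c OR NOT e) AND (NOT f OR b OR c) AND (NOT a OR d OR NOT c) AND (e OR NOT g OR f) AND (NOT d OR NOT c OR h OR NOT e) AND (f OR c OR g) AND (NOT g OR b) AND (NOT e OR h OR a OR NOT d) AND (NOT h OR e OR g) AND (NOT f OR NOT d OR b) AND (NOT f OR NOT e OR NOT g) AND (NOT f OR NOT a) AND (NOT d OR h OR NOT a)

Yes, satisfiable

Branch on f: set f = false.
Branch on e: set e = true.
Branch on b: set b = false.
(h) alone gives h = true.
(NOT g) alone gives g = false.
(c) alone gives c = true.
Branch on d: set d = true.
Every clause is now satisfied; a is unconstrained.
A satisfying assignment: a=true,  b=false,  c=true,  d=true,  e=true,  f=false,  g=false,  h=true.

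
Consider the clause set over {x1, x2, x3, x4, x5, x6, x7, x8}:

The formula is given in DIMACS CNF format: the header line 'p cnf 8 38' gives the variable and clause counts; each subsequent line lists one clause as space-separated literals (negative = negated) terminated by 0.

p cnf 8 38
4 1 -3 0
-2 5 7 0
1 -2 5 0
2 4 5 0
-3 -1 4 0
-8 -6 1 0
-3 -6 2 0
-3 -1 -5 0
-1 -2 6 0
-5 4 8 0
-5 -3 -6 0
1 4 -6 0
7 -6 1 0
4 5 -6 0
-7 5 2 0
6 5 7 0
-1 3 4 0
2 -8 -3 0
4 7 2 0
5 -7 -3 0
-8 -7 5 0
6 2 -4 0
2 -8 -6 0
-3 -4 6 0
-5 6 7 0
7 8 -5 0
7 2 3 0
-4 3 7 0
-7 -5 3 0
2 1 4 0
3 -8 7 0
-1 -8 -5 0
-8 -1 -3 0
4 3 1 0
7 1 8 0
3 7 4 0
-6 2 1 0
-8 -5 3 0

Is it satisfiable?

Satisfiable

Branch on x4: set x4 = True.
Branch on x6: set x6 = True.
Branch on x8: set x8 = False.
Branch on x3: set x3 = False.
Unit clause (x7) forces x7 = True.
Unit clause (¬x5) forces x5 = False.
Unit clause (x2) forces x2 = True.
Unit clause (x1) forces x1 = True.
Every clause now holds.
A satisfying assignment: x1=True; x2=True; x3=False; x4=True; x5=False; x6=True; x7=True; x8=False.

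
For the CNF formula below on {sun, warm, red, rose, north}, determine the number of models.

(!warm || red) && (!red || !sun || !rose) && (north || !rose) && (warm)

5

There are 2^5 = 32 truth assignments over (sun, warm, red, rose, north).
Split on red. With red = true, the clauses containing red are satisfied and !red drops from the rest; 5 of the 2^4 = 16 assignments to the other variables satisfy what remains.
With red = false, by the same count on the reduced clause set, 0 assignments work.
Total: 5 + 0 = 5.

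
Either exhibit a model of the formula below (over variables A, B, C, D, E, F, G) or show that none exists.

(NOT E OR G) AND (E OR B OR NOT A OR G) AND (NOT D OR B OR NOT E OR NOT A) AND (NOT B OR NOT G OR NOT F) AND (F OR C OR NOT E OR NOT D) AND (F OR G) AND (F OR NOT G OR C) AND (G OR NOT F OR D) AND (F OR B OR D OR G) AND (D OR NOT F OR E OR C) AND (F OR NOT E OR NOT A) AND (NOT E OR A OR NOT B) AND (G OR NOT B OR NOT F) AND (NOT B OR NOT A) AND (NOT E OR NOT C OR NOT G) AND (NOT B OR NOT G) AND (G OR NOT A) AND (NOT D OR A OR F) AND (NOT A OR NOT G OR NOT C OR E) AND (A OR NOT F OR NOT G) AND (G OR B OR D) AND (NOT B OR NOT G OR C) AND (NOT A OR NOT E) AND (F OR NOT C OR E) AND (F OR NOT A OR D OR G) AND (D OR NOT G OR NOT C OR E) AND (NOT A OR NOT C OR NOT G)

Suppose E = false.
Suppose F = true.
Suppose B = false.
Suppose A = false.
Unit clause (NOT G) forces G = false.
Unit clause (D) forces D = true.
No clause remains; C is free.

A ↦ false, B ↦ false, C ↦ true, D ↦ true, E ↦ false, F ↦ true, G ↦ false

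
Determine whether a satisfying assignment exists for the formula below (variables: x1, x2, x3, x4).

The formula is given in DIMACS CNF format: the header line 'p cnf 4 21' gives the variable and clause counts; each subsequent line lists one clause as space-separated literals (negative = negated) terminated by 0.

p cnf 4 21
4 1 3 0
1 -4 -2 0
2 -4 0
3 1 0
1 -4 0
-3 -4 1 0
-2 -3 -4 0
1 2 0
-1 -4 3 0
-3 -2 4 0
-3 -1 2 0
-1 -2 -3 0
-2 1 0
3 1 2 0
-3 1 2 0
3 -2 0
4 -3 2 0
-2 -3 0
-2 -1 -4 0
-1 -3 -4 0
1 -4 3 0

Try x2 = False.
Unit clause (¬x4) forces x4 = False.
Unit clause (x1) forces x1 = True.
Unit clause (¬x3) forces x3 = False.
Every clause now holds.
A satisfying assignment: x1: True,  x2: False,  x3: False,  x4: False.

Yes, satisfiable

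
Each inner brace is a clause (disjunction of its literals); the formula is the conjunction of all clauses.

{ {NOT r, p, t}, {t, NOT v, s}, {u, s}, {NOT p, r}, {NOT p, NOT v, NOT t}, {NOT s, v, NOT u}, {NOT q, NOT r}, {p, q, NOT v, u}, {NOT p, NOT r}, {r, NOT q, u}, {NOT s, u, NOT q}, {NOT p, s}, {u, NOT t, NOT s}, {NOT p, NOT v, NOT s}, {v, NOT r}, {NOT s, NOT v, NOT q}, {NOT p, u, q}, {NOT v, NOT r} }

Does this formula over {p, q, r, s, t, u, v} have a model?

Suppose u = true.
Suppose p = false.
Suppose r = false.
Suppose s = true.
From the singleton clause (v), v = true.
From the singleton clause (NOT q), q = false.
No clause remains; t is free.
A satisfying assignment: p ↦ false,  q ↦ false,  r ↦ false,  s ↦ true,  t ↦ false,  u ↦ true,  v ↦ true.

Satisfiable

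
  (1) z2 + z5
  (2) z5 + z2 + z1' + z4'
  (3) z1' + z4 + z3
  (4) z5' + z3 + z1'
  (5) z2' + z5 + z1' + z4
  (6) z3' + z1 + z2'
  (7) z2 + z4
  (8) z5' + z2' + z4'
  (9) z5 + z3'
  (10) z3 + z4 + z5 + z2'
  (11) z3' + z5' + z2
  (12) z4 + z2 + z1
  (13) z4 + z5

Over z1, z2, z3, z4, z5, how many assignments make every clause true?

5

There are 2^5 = 32 truth assignments over (z1, z2, z3, z4, z5).
Split on z4. With z4 = 1, the clauses containing z4 are satisfied and z4' drops from the rest; 3 of the 2^4 = 16 assignments to the other variables satisfy what remains.
With z4 = 0, by the same count on the reduced clause set, 2 assignments work.
(One model: z1=F, z2=F, z3=F, z4=T, z5=T.)
Total: 3 + 2 = 5.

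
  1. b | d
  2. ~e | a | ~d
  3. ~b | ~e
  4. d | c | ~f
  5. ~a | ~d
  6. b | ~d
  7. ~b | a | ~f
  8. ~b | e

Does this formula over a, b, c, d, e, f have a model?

No, unsatisfiable

Try b = 1.
Unit clause (~e) forces e = 0.
That conflicts with the unit clause (e).
So b must be the other value — set b = 0.
Unit clause (d) forces d = 1.
That conflicts with the unit clause (~d).
Neither b = 1 nor b = 0 works.
No assignment satisfies every clause.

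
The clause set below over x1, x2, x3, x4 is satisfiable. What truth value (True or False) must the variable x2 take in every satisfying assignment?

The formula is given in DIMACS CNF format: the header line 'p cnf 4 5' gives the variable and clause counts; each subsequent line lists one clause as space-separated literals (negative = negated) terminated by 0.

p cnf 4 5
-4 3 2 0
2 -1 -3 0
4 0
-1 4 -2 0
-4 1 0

Suppose x2 = False.
Unit clause (x4) forces x4 = True.
Unit clause (x3) forces x3 = True.
Unit clause (¬x1) forces x1 = False.
But (x1) is also a unit clause — contradiction.
So every satisfying assignment has x2 = True.

True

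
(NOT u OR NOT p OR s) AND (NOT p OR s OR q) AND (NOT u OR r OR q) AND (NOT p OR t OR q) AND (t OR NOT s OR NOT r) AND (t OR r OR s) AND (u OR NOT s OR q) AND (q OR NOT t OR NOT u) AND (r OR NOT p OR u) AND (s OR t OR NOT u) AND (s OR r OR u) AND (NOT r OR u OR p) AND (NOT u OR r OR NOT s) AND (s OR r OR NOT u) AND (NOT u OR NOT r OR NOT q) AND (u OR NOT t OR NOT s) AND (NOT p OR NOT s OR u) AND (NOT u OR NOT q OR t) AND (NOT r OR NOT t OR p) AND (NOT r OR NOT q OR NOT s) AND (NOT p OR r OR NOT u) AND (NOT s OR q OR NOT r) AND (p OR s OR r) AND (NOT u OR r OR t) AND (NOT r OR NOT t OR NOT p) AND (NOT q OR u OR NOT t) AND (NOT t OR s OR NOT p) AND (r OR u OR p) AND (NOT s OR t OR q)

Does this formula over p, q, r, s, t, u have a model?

Try u = false.
Try s = false.
Unit clause (r) forces r = true.
Unit clause (p) forces p = true.
Unit clause (q) forces q = true.
Unit clause (NOT t) forces t = false.
All clauses are satisfied.
A satisfying assignment: p=true; q=true; r=true; s=false; t=false; u=false.

Yes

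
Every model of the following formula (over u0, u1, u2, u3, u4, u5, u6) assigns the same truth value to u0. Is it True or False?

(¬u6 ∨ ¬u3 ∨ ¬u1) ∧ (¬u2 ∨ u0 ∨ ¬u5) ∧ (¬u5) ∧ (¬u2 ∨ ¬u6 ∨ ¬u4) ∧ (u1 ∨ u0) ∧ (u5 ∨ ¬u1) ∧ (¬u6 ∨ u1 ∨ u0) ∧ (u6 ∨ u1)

True

Suppose u0 = False.
(¬u5) alone gives u5 = False.
(u1) alone gives u1 = True.
Now (¬u1) is unsatisfied and unit — conflict.
So every satisfying assignment has u0 = True.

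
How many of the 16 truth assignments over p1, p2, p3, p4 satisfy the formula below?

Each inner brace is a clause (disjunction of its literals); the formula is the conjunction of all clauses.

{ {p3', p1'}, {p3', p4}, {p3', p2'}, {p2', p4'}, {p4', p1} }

5

There are 2^4 = 16 truth assignments over (p1, p2, p3, p4).
Check each against the 5 clauses (columns in the order p1, p2, p3, p4):
  F F F F  ✓ satisfies all
  F F F T  ✗ fails (p4' + p1)
  F F T F  ✗ fails (p3' + p4)
  F F T T  ✗ fails (p4' + p1)
  F T F F  ✓ satisfies all
  F T F T  ✗ fails (p2' + p4')
  F T T F  ✗ fails (p3' + p4)
  F T T T  ✗ fails (p3' + p2')
  T F F F  ✓ satisfies all
  T F F T  ✓ satisfies all
  T F T F  ✗ fails (p3' + p1')
  T F T T  ✗ fails (p3' + p1')
  T T F F  ✓ satisfies all
  T T F T  ✗ fails (p2' + p4')
  T T T F  ✗ fails (p3' + p1')
  T T T T  ✗ fails (p3' + p1')
5 of the 16 rows are models.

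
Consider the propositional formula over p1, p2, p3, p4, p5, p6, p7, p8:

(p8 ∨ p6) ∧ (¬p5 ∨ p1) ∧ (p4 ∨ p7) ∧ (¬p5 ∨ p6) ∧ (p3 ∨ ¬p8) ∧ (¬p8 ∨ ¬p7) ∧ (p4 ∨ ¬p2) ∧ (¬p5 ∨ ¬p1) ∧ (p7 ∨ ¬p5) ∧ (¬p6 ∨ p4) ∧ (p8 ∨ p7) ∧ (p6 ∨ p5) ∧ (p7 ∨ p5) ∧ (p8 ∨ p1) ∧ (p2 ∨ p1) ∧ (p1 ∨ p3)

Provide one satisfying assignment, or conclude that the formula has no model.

Branch on p8: set p8 = False.
(p6) alone gives p6 = True.
(p4) alone gives p4 = True.
(p7) alone gives p7 = True.
(p1) alone gives p1 = True.
(¬p5) alone gives p5 = False.
All clauses hold; p2, p3 can take either value.

p1=True; p2=False; p3=True; p4=True; p5=False; p6=True; p7=True; p8=False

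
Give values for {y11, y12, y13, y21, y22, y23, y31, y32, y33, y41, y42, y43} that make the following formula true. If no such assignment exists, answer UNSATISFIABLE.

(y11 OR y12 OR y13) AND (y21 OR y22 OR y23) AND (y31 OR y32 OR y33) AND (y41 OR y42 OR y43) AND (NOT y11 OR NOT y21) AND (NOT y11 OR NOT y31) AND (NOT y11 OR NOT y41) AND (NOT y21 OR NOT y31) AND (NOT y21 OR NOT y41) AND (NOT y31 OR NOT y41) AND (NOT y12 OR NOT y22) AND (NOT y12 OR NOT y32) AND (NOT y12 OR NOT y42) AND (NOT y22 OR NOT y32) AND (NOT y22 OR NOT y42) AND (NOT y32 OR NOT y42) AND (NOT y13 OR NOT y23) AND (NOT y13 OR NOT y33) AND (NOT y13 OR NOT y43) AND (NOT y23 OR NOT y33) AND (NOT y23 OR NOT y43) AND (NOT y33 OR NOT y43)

Suppose y11 = false.
Suppose y12 = true.
Unit clause (NOT y22) forces y22 = false.
Unit clause (NOT y32) forces y32 = false.
Unit clause (NOT y42) forces y42 = false.
Suppose y21 = true.
Unit clause (NOT y31) forces y31 = false.
Unit clause (y33) forces y33 = true.
Unit clause (NOT y41) forces y41 = false.
Unit clause (y43) forces y43 = true.
Now (NOT y43) is unsatisfied and unit — conflict.
Backtrack on y21: now try y21 = false.
Unit clause (y23) forces y23 = true.
Unit clause (NOT y13) forces y13 = false.
Unit clause (NOT y33) forces y33 = false.
Unit clause (y31) forces y31 = true.
Unit clause (NOT y41) forces y41 = false.
Unit clause (y43) forces y43 = true.
Now (NOT y43) is unsatisfied and unit — conflict.
Either choice for y21 ends in contradiction.
Backtrack on y12: now try y12 = false.
Unit clause (y13) forces y13 = true.
Unit clause (NOT y23) forces y23 = false.
Unit clause (NOT y33) forces y33 = false.
Unit clause (NOT y43) forces y43 = false.
Suppose y21 = true.
Unit clause (NOT y31) forces y31 = false.
Unit clause (y32) forces y32 = true.
Unit clause (NOT y41) forces y41 = false.
Unit clause (y42) forces y42 = true.
Now (NOT y42) is unsatisfied and unit — conflict.
Backtrack on y21: now try y21 = false.
Unit clause (y22) forces y22 = true.
Unit clause (NOT y32) forces y32 = false.
Unit clause (y31) forces y31 = true.
Unit clause (NOT y41) forces y41 = false.
Unit clause (y42) forces y42 = true.
Now (NOT y42) is unsatisfied and unit — conflict.
Either choice for y21 ends in contradiction.
Either choice for y12 ends in contradiction.
Backtrack on y11: now try y11 = true.
Unit clause (NOT y21) forces y21 = false.
Unit clause (NOT y31) forces y31 = false.
Unit clause (NOT y41) forces y41 = false.
Suppose y22 = true.
Unit clause (NOT y12) forces y12 = false.
Unit clause (NOT y32) forces y32 = false.
Unit clause (y33) forces y33 = true.
Unit clause (NOT y42) forces y42 = false.
Unit clause (y43) forces y43 = true.
Now (NOT y43) is unsatisfied and unit — conflict.
Backtrack on y22: now try y22 = false.
Unit clause (y23) forces y23 = true.
Unit clause (NOT y13) forces y13 = false.
Unit clause (NOT y33) forces y33 = false.
Unit clause (y32) forces y32 = true.
Unit clause (NOT y12) forces y12 = false.
Unit clause (NOT y42) forces y42 = false.
Unit clause (y43) forces y43 = true.
Now (NOT y43) is unsatisfied and unit — conflict.
Either choice for y22 ends in contradiction.
Either choice for y11 ends in contradiction.

UNSATISFIABLE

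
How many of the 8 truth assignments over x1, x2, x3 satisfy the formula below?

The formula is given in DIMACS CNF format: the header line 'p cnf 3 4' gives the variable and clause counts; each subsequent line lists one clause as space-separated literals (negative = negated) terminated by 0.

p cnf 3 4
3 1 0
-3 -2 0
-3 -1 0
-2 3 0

2

There are 2^3 = 8 truth assignments over (x1, x2, x3).
Check each against the 4 clauses (columns in the order x1, x2, x3):
  F F F  ✗ fails (x3 ∨ x1)
  F F T  ✓ satisfies all
  F T F  ✗ fails (x3 ∨ x1)
  F T T  ✗ fails (¬x3 ∨ ¬x2)
  T F F  ✓ satisfies all
  T F T  ✗ fails (¬x3 ∨ ¬x1)
  T T F  ✗ fails (¬x2 ∨ x3)
  T T T  ✗ fails (¬x3 ∨ ¬x2)
2 of the 8 rows are models.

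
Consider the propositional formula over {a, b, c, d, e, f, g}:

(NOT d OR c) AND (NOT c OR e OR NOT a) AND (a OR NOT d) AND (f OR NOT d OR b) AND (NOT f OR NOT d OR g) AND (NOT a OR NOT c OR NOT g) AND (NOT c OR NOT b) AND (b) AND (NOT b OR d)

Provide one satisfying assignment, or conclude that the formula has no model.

UNSATISFIABLE

The clause (b) is unit, so b = true.
The clause (NOT c) is unit, so c = false.
The clause (NOT d) is unit, so d = false.
That conflicts with the unit clause (d).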